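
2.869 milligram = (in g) 1 milligram = 1e-06 kg, so 2.869 milligram = 2.869 * 1e-06 = 2.869e-06 kg. 1 g = 0.001 kg, so 2.869e-06 kg = 2.869e-06 / 0.001 = 0.002869 g. Final answer: 0.002869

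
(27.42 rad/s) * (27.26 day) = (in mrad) 6.458e+10. Check: 27.42 rad/s is already in rad/s. 1 day = 86400 s, so 27.26 day = 27.26 * 86400 = 2355264 s. Combine: 27.42 rad/s * 2355264 s = 64581339 rad. 1 mrad = 0.001 rad, so 64581339 rad = 64581339 / 0.001 = 6.4581339e+10 mrad ≈ 6.458e+10 mrad (4 s.f.).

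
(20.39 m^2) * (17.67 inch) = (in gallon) 2418. Check: 20.39 m^2 is already in m^2. 1 inch = 0.0254 m, so 17.67 inch = 17.67 * 0.0254 = 0.448818 m. Combine: 20.39 m^2 * 0.448818 m = 9.151399 m^3. 1 gallon = 0.0037854118 m^3, so 9.151399 m^3 = 9.151399 / 0.0037854118 = 2417.5439 gallon ≈ 2418 gallon (4 s.f.).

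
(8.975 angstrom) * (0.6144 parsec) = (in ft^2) 1.831e+08. Check: 1 angstrom = 1e-10 m, so 8.975 angstrom = 8.975 * 1e-10 = 8.975e-10 m. 1 parsec = 3.0856776e+16 m, so 0.6144 parsec = 0.6144 * 3.0856776e+16 = 1.8958403e+16 m. Combine: 8.975e-10 m * 1.8958403e+16 m = 17015167 m^2. 1 ft^2 = 0.09290304 m^2, so 17015167 m^2 = 17015167 / 0.09290304 = 1.8314973e+08 ft^2 ≈ 1.831e+08 ft^2 (4 s.f.).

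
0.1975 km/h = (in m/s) 1 km/h = 0.27777778 m/s, so 0.1975 km/h = 0.1975 * 0.27777778 = 0.054861111 m/s. Result: 0.054861111 m/s ≈ 0.05486 m/s (4 s.f.). Final answer: 0.05486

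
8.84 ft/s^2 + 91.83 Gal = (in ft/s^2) 11.85. Check: 1 ft/s^2 = 0.3048 m/s^2, so 8.84 ft/s^2 = 8.84 * 0.3048 = 2.694432 m/s^2. 1 Gal = 0.01 m/s^2, so 91.83 Gal = 91.83 * 0.01 = 0.9183 m/s^2. Sum: 2.694432 + 0.9183 = 3.612732 m/s^2. 1 ft/s^2 = 0.3048 m/s^2, so 3.612732 m/s^2 = 3.612732 / 0.3048 = 11.852795 ft/s^2 ≈ 11.85 ft/s^2 (4 s.f.).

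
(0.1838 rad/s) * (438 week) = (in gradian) 3.1e+09. Check: 0.1838 rad/s is already in rad/s. 1 week = 604800 s, so 438 week = 438 * 604800 = 2.649024e+08 s. Combine: 0.1838 rad/s * 2.649024e+08 s = 48689061 rad. 1 gradian = 0.015707963 rad, so 48689061 rad = 48689061 / 0.015707963 = 3.0996419e+09 gradian ≈ 3.1e+09 gradian (4 s.f.).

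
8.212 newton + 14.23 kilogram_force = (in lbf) 33.22. Check: 8.212 newton = 8.212 N. 1 kilogram_force = 9.80665 N, so 14.23 kilogram_force = 14.23 * 9.80665 = 139.54863 N. Sum: 8.212 + 139.54863 = 147.76063 N. 1 lbf = 4.4482216 N, so 147.76063 N = 147.76063 / 4.4482216 = 33.217911 lbf ≈ 33.22 lbf (4 s.f.).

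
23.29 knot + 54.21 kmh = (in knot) 1 knot = 0.51444444 m/s, so 23.29 knot = 23.29 * 0.51444444 = 11.981411 m/s. 1 kmh = 0.27777778 m/s, so 54.21 kmh = 54.21 * 0.27777778 = 15.058333 m/s. Sum: 11.981411 + 15.058333 = 27.039744 m/s. 1 knot = 0.51444444 m/s, so 27.039744 m/s = 27.039744 / 0.51444444 = 52.561058 knot ≈ 52.56 knot (4 s.f.). Final answer: 52.56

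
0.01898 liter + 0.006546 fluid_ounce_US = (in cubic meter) 1 liter = 0.001 m^3, so 0.01898 liter = 0.01898 * 0.001 = 1.898e-05 m^3. 1 fluid_ounce_US = 2.957353e-05 m^3, so 0.006546 fluid_ounce_US = 0.006546 * 2.957353e-05 = 1.9358832e-07 m^3. Sum: 1.898e-05 + 1.9358832e-07 = 1.9173588e-05 m^3. 1.9173588e-05 m^3 = 1.9173588e-05 cubic meter ≈ 1.917e-05 cubic meter (4 s.f.). Final answer: 1.917e-05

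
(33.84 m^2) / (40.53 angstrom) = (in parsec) 33.84 m^2 is already in m^2. 1 angstrom = 1e-10 m, so 40.53 angstrom = 40.53 * 1e-10 = 4.053e-09 m. Combine: 33.84 m^2 / 4.053e-09 m = 8.3493708e+09 m. 1 parsec = 3.0856776e+16 m, so 8.3493708e+09 m = 8.3493708e+09 / 3.0856776e+16 = 2.7058468e-07 parsec ≈ 2.706e-07 parsec (4 s.f.). Final answer: 2.706e-07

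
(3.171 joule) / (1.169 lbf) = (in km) 0.0006098. Check: 3.171 joule = 3.171 J. 1 lbf = 4.4482216 N, so 1.169 lbf = 1.169 * 4.4482216 = 5.1999711 N. Combine: 3.171 J / 5.1999711 N = 0.60981109 m. 1 km = 1000 m, so 0.60981109 m = 0.60981109 / 1000 = 0.00060981109 km ≈ 0.0006098 km (4 s.f.).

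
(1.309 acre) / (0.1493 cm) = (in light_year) 1 acre = 4046.8564 m^2, so 1.309 acre = 1.309 * 4046.8564 = 5297.3351 m^2. 1 cm = 0.01 m, so 0.1493 cm = 0.1493 * 0.01 = 0.001493 m. Combine: 5297.3351 m^2 / 0.001493 m = 3548114.6 m. 1 light_year = 9.4607305e+15 m, so 3548114.6 m = 3548114.6 / 9.4607305e+15 = 3.7503601e-10 light_year ≈ 3.75e-10 light_year (4 s.f.). Final answer: 3.75e-10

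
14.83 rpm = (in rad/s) 1.553. Check: 1 rpm = 0.10471976 rad/s, so 14.83 rpm = 14.83 * 0.10471976 = 1.552994 rad/s. Result: 1.552994 rad/s ≈ 1.553 rad/s (4 s.f.).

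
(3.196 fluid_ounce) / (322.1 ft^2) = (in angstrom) 1 fluid_ounce = 2.957353e-05 m^3, so 3.196 fluid_ounce = 3.196 * 2.957353e-05 = 9.4517e-05 m^3. 1 ft^2 = 0.09290304 m^2, so 322.1 ft^2 = 322.1 * 0.09290304 = 29.924069 m^2. Combine: 9.4517e-05 m^3 / 29.924069 m^2 = 3.1585611e-06 m. 1 angstrom = 1e-10 m, so 3.1585611e-06 m = 3.1585611e-06 / 1e-10 = 31585.611 angstrom ≈ 3.159e+04 angstrom (4 s.f.). Final answer: 3.159e+04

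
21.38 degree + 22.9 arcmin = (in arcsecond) 1 degree = 0.017453293 rad, so 21.38 degree = 21.38 * 0.017453293 = 0.37315139 rad. 1 arcmin = 0.00029088821 rad, so 22.9 arcmin = 22.9 * 0.00029088821 = 0.00666134 rad. Sum: 0.37315139 + 0.00666134 = 0.37981273 rad. 1 arcsecond = 4.8481368e-06 rad, so 0.37981273 rad = 0.37981273 / 4.8481368e-06 = 78342 arcsecond ≈ 7.834e+04 arcsecond (4 s.f.). Final answer: 7.834e+04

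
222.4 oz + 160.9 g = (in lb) 14.25. Check: 1 oz = 0.028349523 kg, so 222.4 oz = 222.4 * 0.028349523 = 6.3049339 kg. 1 g = 0.001 kg, so 160.9 g = 160.9 * 0.001 = 0.1609 kg. Sum: 6.3049339 + 0.1609 = 6.4658339 kg. 1 lb = 0.45359237 kg, so 6.4658339 kg = 6.4658339 / 0.45359237 = 14.254724 lb ≈ 14.25 lb (4 s.f.).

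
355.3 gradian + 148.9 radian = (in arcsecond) 1 gradian = 0.015707963 rad, so 355.3 gradian = 355.3 * 0.015707963 = 5.5810393 rad. 148.9 radian = 148.9 rad. Sum: 5.5810393 + 148.9 = 154.48104 rad. 1 arcsecond = 4.8481368e-06 rad, so 154.48104 rad = 154.48104 / 4.8481368e-06 = 31864002 arcsecond ≈ 3.186e+07 arcsecond (4 s.f.). Final answer: 3.186e+07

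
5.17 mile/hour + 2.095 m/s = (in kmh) 15.86. Check: 1 mile/hour = 0.44704 m/s, so 5.17 mile/hour = 5.17 * 0.44704 = 2.3111968 m/s. 2.095 m/s is already in m/s. Sum: 2.3111968 + 2.095 = 4.4061968 m/s. 1 kmh = 0.27777778 m/s, so 4.4061968 m/s = 4.4061968 / 0.27777778 = 15.862308 kmh ≈ 15.86 kmh (4 s.f.).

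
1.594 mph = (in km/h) 2.565. Check: 1 mph = 0.44704 m/s, so 1.594 mph = 1.594 * 0.44704 = 0.71258176 m/s. 1 km/h = 0.27777778 m/s, so 0.71258176 m/s = 0.71258176 / 0.27777778 = 2.5652943 km/h ≈ 2.565 km/h (4 s.f.).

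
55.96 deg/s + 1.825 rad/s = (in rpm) 26.75. Check: 1 deg/s = 0.017453293 rad/s, so 55.96 deg/s = 55.96 * 0.017453293 = 0.97668625 rad/s. 1.825 rad/s is already in rad/s. Sum: 0.97668625 + 1.825 = 2.8016862 rad/s. 1 rpm = 0.10471976 rad/s, so 2.8016862 rad/s = 2.8016862 / 0.10471976 = 26.754133 rpm ≈ 26.75 rpm (4 s.f.).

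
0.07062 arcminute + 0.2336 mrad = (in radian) 0.0002541. Check: 1 arcminute = 0.00029088821 rad, so 0.07062 arcminute = 0.07062 * 0.00029088821 = 2.0542525e-05 rad. 1 mrad = 0.001 rad, so 0.2336 mrad = 0.2336 * 0.001 = 0.0002336 rad. Sum: 2.0542525e-05 + 0.0002336 = 0.00025414253 rad. 0.00025414253 rad = 0.00025414253 radian ≈ 0.0002541 radian (4 s.f.).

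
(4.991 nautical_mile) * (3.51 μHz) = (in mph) 1 nautical_mile = 1852 m, so 4.991 nautical_mile = 4.991 * 1852 = 9243.332 m. 1 μHz = 1e-06 Hz, so 3.51 μHz = 3.51 * 1e-06 = 3.51e-06 Hz. Combine: 9243.332 m * 3.51e-06 Hz = 0.032444095 m/s. 1 mph = 0.44704 m/s, so 0.032444095 m/s = 0.032444095 / 0.44704 = 0.072575374 mph ≈ 0.07258 mph (4 s.f.). Final answer: 0.07258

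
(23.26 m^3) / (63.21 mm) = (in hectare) 23.26 m^3 is already in m^3. 1 mm = 0.001 m, so 63.21 mm = 63.21 * 0.001 = 0.06321 m. Combine: 23.26 m^3 / 0.06321 m = 367.97975 m^2. 1 hectare = 10000 m^2, so 367.97975 m^2 = 367.97975 / 10000 = 0.036797975 hectare ≈ 0.0368 hectare (4 s.f.). Final answer: 0.0368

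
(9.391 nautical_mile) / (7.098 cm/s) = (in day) 2.836. Check: 1 nautical_mile = 1852 m, so 9.391 nautical_mile = 9.391 * 1852 = 17392.132 m. 1 cm/s = 0.01 m/s, so 7.098 cm/s = 7.098 * 0.01 = 0.07098 m/s. Combine: 17392.132 m / 0.07098 m/s = 245028.63 s. 1 day = 86400 s, so 245028.63 s = 245028.63 / 86400 = 2.8359795 day ≈ 2.836 day (4 s.f.).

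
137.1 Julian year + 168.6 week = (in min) 7.381e+07. Check: 1 Julian year = 31557600 s, so 137.1 Julian year = 137.1 * 31557600 = 4.326547e+09 s. 1 week = 604800 s, so 168.6 week = 168.6 * 604800 = 1.0196928e+08 s. Sum: 4.326547e+09 + 1.0196928e+08 = 4.4285162e+09 s. 1 min = 60 s, so 4.4285162e+09 s = 4.4285162e+09 / 60 = 73808604 min ≈ 7.381e+07 min (4 s.f.).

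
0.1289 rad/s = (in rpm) 1.231. Check: 1 rpm = 0.10471976 rad/s, so 0.1289 rad/s = 0.1289 / 0.10471976 = 1.2309043 rpm ≈ 1.231 rpm (4 s.f.).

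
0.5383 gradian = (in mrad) 8.456. Check: 1 gradian = 0.015707963 rad, so 0.5383 gradian = 0.5383 * 0.015707963 = 0.0084555966 rad. 1 mrad = 0.001 rad, so 0.0084555966 rad = 0.0084555966 / 0.001 = 8.4555966 mrad ≈ 8.456 mrad (4 s.f.).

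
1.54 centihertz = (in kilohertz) 1.54e-05. Check: 1 centihertz = 0.01 Hz, so 1.54 centihertz = 1.54 * 0.01 = 0.0154 Hz. 1 kilohertz = 1000 Hz, so 0.0154 Hz = 0.0154 / 1000 = 1.54e-05 kilohertz.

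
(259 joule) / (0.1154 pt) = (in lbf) 259 joule = 259 J. 1 pt = 0.00035277778 m, so 0.1154 pt = 0.1154 * 0.00035277778 = 4.0710556e-05 m. Combine: 259 J / 4.0710556e-05 m = 6361986.4 N. 1 lbf = 4.4482216 N, so 6361986.4 N = 6361986.4 / 4.4482216 = 1430231.4 lbf ≈ 1.43e+06 lbf (4 s.f.). Final answer: 1.43e+06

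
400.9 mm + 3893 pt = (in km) 0.001774. Check: 1 mm = 0.001 m, so 400.9 mm = 400.9 * 0.001 = 0.4009 m. 1 pt = 0.00035277778 m, so 3893 pt = 3893 * 0.00035277778 = 1.3733639 m. Sum: 0.4009 + 1.3733639 = 1.7742639 m. 1 km = 1000 m, so 1.7742639 m = 1.7742639 / 1000 = 0.0017742639 km ≈ 0.001774 km (4 s.f.).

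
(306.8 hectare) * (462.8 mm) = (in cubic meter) 1.42e+06. Check: 1 hectare = 10000 m^2, so 306.8 hectare = 306.8 * 10000 = 3068000 m^2. 1 mm = 0.001 m, so 462.8 mm = 462.8 * 0.001 = 0.4628 m. Combine: 3068000 m^2 * 0.4628 m = 1419870.4 m^3. 1419870.4 m^3 = 1419870.4 cubic meter ≈ 1.42e+06 cubic meter (4 s.f.).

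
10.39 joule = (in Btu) 0.009848. Check: 10.39 joule = 10.39 J. 1 Btu = 1055.0559 J, so 10.39 J = 10.39 / 1055.0559 = 0.0098478199 Btu ≈ 0.009848 Btu (4 s.f.).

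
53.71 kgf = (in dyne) 5.267e+07. Check: 1 kgf = 9.80665 N, so 53.71 kgf = 53.71 * 9.80665 = 526.71517 N. 1 dyne = 1e-05 N, so 526.71517 N = 526.71517 / 1e-05 = 52671517 dyne ≈ 5.267e+07 dyne (4 s.f.).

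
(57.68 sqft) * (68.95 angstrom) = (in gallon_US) 1 sqft = 0.09290304 m^2, so 57.68 sqft = 57.68 * 0.09290304 = 5.3586473 m^2. 1 angstrom = 1e-10 m, so 68.95 angstrom = 68.95 * 1e-10 = 6.895e-09 m. Combine: 5.3586473 m^2 * 6.895e-09 m = 3.6947873e-08 m^3. 1 gallon_US = 0.0037854118 m^3, so 3.6947873e-08 m^3 = 3.6947873e-08 / 0.0037854118 = 9.7605956e-06 gallon_US ≈ 9.761e-06 gallon_US (4 s.f.). Final answer: 9.761e-06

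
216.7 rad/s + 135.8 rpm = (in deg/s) 216.7 rad/s is already in rad/s. 1 rpm = 0.10471976 rad/s, so 135.8 rpm = 135.8 * 0.10471976 = 14.220943 rad/s. Sum: 216.7 + 14.220943 = 230.92094 rad/s. 1 deg/s = 0.017453293 rad/s, so 230.92094 rad/s = 230.92094 / 0.017453293 = 13230.795 deg/s ≈ 1.323e+04 deg/s (4 s.f.). Final answer: 1.323e+04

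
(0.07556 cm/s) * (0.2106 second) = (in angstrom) 1.591e+06. Check: 1 cm/s = 0.01 m/s, so 0.07556 cm/s = 0.07556 * 0.01 = 0.0007556 m/s. 0.2106 second = 0.2106 s. Combine: 0.0007556 m/s * 0.2106 s = 0.00015912936 m. 1 angstrom = 1e-10 m, so 0.00015912936 m = 0.00015912936 / 1e-10 = 1591293.6 angstrom ≈ 1.591e+06 angstrom (4 s.f.).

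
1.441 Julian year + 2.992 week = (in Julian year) 1.498. Check: 1 Julian year = 31557600 s, so 1.441 Julian year = 1.441 * 31557600 = 45474502 s. 1 week = 604800 s, so 2.992 week = 2.992 * 604800 = 1809561.6 s. Sum: 45474502 + 1809561.6 = 47284063 s. 1 Julian year = 31557600 s, so 47284063 s = 47284063 / 31557600 = 1.4983415 Julian year ≈ 1.498 Julian year (4 s.f.).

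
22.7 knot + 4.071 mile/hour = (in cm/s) 1350. Check: 1 knot = 0.51444444 m/s, so 22.7 knot = 22.7 * 0.51444444 = 11.677889 m/s. 1 mile/hour = 0.44704 m/s, so 4.071 mile/hour = 4.071 * 0.44704 = 1.8198998 m/s. Sum: 11.677889 + 1.8198998 = 13.497789 m/s. 1 cm/s = 0.01 m/s, so 13.497789 m/s = 13.497789 / 0.01 = 1349.7789 cm/s ≈ 1350 cm/s (4 s.f.).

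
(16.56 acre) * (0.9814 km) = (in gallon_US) 1 acre = 4046.8564 m^2, so 16.56 acre = 16.56 * 4046.8564 = 67015.942 m^2. 1 km = 1000 m, so 0.9814 km = 0.9814 * 1000 = 981.4 m. Combine: 67015.942 m^2 * 981.4 m = 65769446 m^3. 1 gallon_US = 0.0037854118 m^3, so 65769446 m^3 = 65769446 / 0.0037854118 = 1.7374449e+10 gallon_US ≈ 1.737e+10 gallon_US (4 s.f.). Final answer: 1.737e+10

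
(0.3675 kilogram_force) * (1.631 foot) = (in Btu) 0.001698. Check: 1 kilogram_force = 9.80665 N, so 0.3675 kilogram_force = 0.3675 * 9.80665 = 3.6039439 N. 1 foot = 0.3048 m, so 1.631 foot = 1.631 * 0.3048 = 0.4971288 m. Combine: 3.6039439 N * 0.4971288 m = 1.7916243 J. 1 Btu = 1055.0559 J, so 1.7916243 J = 1.7916243 / 1055.0559 = 0.0016981322 Btu ≈ 0.001698 Btu (4 s.f.).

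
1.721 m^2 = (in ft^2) 18.52. Check: 1 ft^2 = 0.09290304 m^2, so 1.721 m^2 = 1.721 / 0.09290304 = 18.52469 ft^2 ≈ 18.52 ft^2 (4 s.f.).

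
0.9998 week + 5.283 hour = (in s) 6.237e+05. Check: 1 week = 604800 s, so 0.9998 week = 0.9998 * 604800 = 604679.04 s. 1 hour = 3600 s, so 5.283 hour = 5.283 * 3600 = 19018.8 s. Sum: 604679.04 + 19018.8 = 623697.84 s. Result: 623697.84 s ≈ 6.237e+05 s (4 s.f.).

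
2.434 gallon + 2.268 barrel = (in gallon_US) 1 gallon = 0.0037854118 m^3, so 2.434 gallon = 2.434 * 0.0037854118 = 0.0092136923 m^3. 1 barrel = 0.15898729 m^3, so 2.268 barrel = 2.268 * 0.15898729 = 0.36058318 m^3. Sum: 0.0092136923 + 0.36058318 = 0.36979688 m^3. 1 gallon_US = 0.0037854118 m^3, so 0.36979688 m^3 = 0.36979688 / 0.0037854118 = 97.69 gallon_US. Final answer: 97.69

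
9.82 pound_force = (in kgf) 4.454. Check: 1 pound_force = 4.4482216 N, so 9.82 pound_force = 9.82 * 4.4482216 = 43.681536 N. 1 kgf = 9.80665 N, so 43.681536 N = 43.681536 / 9.80665 = 4.4542771 kgf ≈ 4.454 kgf (4 s.f.).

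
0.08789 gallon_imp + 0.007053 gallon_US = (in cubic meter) 1 gallon_imp = 0.00454609 m^3, so 0.08789 gallon_imp = 0.08789 * 0.00454609 = 0.00039955585 m^3. 1 gallon_US = 0.0037854118 m^3, so 0.007053 gallon_US = 0.007053 * 0.0037854118 = 2.6698509e-05 m^3. Sum: 0.00039955585 + 2.6698509e-05 = 0.00042625436 m^3. 0.00042625436 m^3 = 0.00042625436 cubic meter ≈ 0.0004263 cubic meter (4 s.f.). Final answer: 0.0004263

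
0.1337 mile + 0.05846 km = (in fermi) 1 mile = 1609.344 m, so 0.1337 mile = 0.1337 * 1609.344 = 215.16929 m. 1 km = 1000 m, so 0.05846 km = 0.05846 * 1000 = 58.46 m. Sum: 215.16929 + 58.46 = 273.62929 m. 1 fermi = 1e-15 m, so 273.62929 m = 273.62929 / 1e-15 = 2.7362929e+17 fermi ≈ 2.736e+17 fermi (4 s.f.). Final answer: 2.736e+17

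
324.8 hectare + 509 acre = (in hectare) 1 hectare = 10000 m^2, so 324.8 hectare = 324.8 * 10000 = 3248000 m^2. 1 acre = 4046.8564 m^2, so 509 acre = 509 * 4046.8564 = 2059849.9 m^2. Sum: 3248000 + 2059849.9 = 5307849.9 m^2. 1 hectare = 10000 m^2, so 5307849.9 m^2 = 5307849.9 / 10000 = 530.78499 hectare ≈ 530.8 hectare (4 s.f.). Final answer: 530.8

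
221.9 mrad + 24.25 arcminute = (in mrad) 1 mrad = 0.001 rad, so 221.9 mrad = 221.9 * 0.001 = 0.2219 rad. 1 arcminute = 0.00029088821 rad, so 24.25 arcminute = 24.25 * 0.00029088821 = 0.0070540391 rad. Sum: 0.2219 + 0.0070540391 = 0.22895404 rad. 1 mrad = 0.001 rad, so 0.22895404 rad = 0.22895404 / 0.001 = 228.95404 mrad ≈ 229 mrad (4 s.f.). Final answer: 229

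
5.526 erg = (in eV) 1 erg = 1e-07 J, so 5.526 erg = 5.526 * 1e-07 = 5.526e-07 J. 1 eV = 1.6021766e-19 J, so 5.526e-07 J = 5.526e-07 / 1.6021766e-19 = 3.4490579e+12 eV ≈ 3.449e+12 eV (4 s.f.). Final answer: 3.449e+12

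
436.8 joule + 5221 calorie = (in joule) 436.8 joule = 436.8 J. 1 calorie = 4.184 J, so 5221 calorie = 5221 * 4.184 = 21844.664 J. Sum: 436.8 + 21844.664 = 22281.464 J. 22281.464 J = 22281.464 joule ≈ 2.228e+04 joule (4 s.f.). Final answer: 2.228e+04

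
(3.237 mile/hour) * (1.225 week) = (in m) 1 mile/hour = 0.44704 m/s, so 3.237 mile/hour = 3.237 * 0.44704 = 1.4470685 m/s. 1 week = 604800 s, so 1.225 week = 1.225 * 604800 = 740880 s. Combine: 1.4470685 m/s * 740880 s = 1072104.1 m. Result: 1072104.1 m ≈ 1.072e+06 m (4 s.f.). Final answer: 1.072e+06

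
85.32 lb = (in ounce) 1365. Check: 1 lb = 0.45359237 kg, so 85.32 lb = 85.32 * 0.45359237 = 38.700501 kg. 1 ounce = 0.028349523 kg, so 38.700501 kg = 38.700501 / 0.028349523 = 1365.12 ounce ≈ 1365 ounce (4 s.f.).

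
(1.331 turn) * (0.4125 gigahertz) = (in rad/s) 3.45e+09. Check: 1 turn = 6.2831853 rad, so 1.331 turn = 1.331 * 6.2831853 = 8.3629196 rad. 1 gigahertz = 1e+09 Hz, so 0.4125 gigahertz = 0.4125 * 1e+09 = 4.125e+08 Hz. Combine: 8.3629196 rad * 4.125e+08 Hz = 3.4497044e+09 rad/s. Result: 3.4497044e+09 rad/s ≈ 3.45e+09 rad/s (4 s.f.).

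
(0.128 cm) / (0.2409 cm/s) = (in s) 0.5313. Check: 1 cm = 0.01 m, so 0.128 cm = 0.128 * 0.01 = 0.00128 m. 1 cm/s = 0.01 m/s, so 0.2409 cm/s = 0.2409 * 0.01 = 0.002409 m/s. Combine: 0.00128 m / 0.002409 m/s = 0.53134081 s. Result: 0.53134081 s ≈ 0.5313 s (4 s.f.).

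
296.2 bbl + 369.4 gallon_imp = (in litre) 4.877e+04. Check: 1 bbl = 0.15898729 m^3, so 296.2 bbl = 296.2 * 0.15898729 = 47.092037 m^3. 1 gallon_imp = 0.00454609 m^3, so 369.4 gallon_imp = 369.4 * 0.00454609 = 1.6793256 m^3. Sum: 47.092037 + 1.6793256 = 48.771362 m^3. 1 litre = 0.001 m^3, so 48.771362 m^3 = 48.771362 / 0.001 = 48771.362 litre ≈ 4.877e+04 litre (4 s.f.).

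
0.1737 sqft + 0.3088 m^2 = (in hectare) 1 sqft = 0.09290304 m^2, so 0.1737 sqft = 0.1737 * 0.09290304 = 0.016137258 m^2. 0.3088 m^2 is already in m^2. Sum: 0.016137258 + 0.3088 = 0.32493726 m^2. 1 hectare = 10000 m^2, so 0.32493726 m^2 = 0.32493726 / 10000 = 3.2493726e-05 hectare ≈ 3.249e-05 hectare (4 s.f.). Final answer: 3.249e-05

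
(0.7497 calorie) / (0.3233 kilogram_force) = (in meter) 0.9894. Check: 1 calorie = 4.184 J, so 0.7497 calorie = 0.7497 * 4.184 = 3.1367448 J. 1 kilogram_force = 9.80665 N, so 0.3233 kilogram_force = 0.3233 * 9.80665 = 3.1704899 N. Combine: 3.1367448 J / 3.1704899 N = 0.98935649 m. 0.98935649 m = 0.98935649 meter ≈ 0.9894 meter (4 s.f.).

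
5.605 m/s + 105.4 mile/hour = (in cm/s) 5.605 m/s is already in m/s. 1 mile/hour = 0.44704 m/s, so 105.4 mile/hour = 105.4 * 0.44704 = 47.118016 m/s. Sum: 5.605 + 47.118016 = 52.723016 m/s. 1 cm/s = 0.01 m/s, so 52.723016 m/s = 52.723016 / 0.01 = 5272.3016 cm/s ≈ 5272 cm/s (4 s.f.). Final answer: 5272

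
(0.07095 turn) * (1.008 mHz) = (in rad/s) 1 turn = 6.2831853 rad, so 0.07095 turn = 0.07095 * 6.2831853 = 0.445792 rad. 1 mHz = 0.001 Hz, so 1.008 mHz = 1.008 * 0.001 = 0.001008 Hz. Combine: 0.445792 rad * 0.001008 Hz = 0.00044935833 rad/s. Result: 0.00044935833 rad/s ≈ 0.0004494 rad/s (4 s.f.). Final answer: 0.0004494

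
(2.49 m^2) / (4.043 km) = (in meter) 0.0006159. Check: 2.49 m^2 is already in m^2. 1 km = 1000 m, so 4.043 km = 4.043 * 1000 = 4043 m. Combine: 2.49 m^2 / 4043 m = 0.0006158793 m. 0.0006158793 m = 0.0006158793 meter ≈ 0.0006159 meter (4 s.f.).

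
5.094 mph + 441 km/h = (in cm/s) 1 mph = 0.44704 m/s, so 5.094 mph = 5.094 * 0.44704 = 2.2772218 m/s. 1 km/h = 0.27777778 m/s, so 441 km/h = 441 * 0.27777778 = 122.5 m/s. Sum: 2.2772218 + 122.5 = 124.77722 m/s. 1 cm/s = 0.01 m/s, so 124.77722 m/s = 124.77722 / 0.01 = 12477.722 cm/s ≈ 1.248e+04 cm/s (4 s.f.). Final answer: 1.248e+04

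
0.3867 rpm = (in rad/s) 1 rpm = 0.10471976 rad/s, so 0.3867 rpm = 0.3867 * 0.10471976 = 0.040495129 rad/s. Result: 0.040495129 rad/s ≈ 0.0405 rad/s (4 s.f.). Final answer: 0.0405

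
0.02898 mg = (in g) 2.898e-05. Check: 1 mg = 1e-06 kg, so 0.02898 mg = 0.02898 * 1e-06 = 2.898e-08 kg. 1 g = 0.001 kg, so 2.898e-08 kg = 2.898e-08 / 0.001 = 2.898e-05 g.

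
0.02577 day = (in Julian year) 1 day = 86400 s, so 0.02577 day = 0.02577 * 86400 = 2226.528 s. 1 Julian year = 31557600 s, so 2226.528 s = 2226.528 / 31557600 = 7.0554415e-05 Julian year ≈ 7.055e-05 Julian year (4 s.f.). Final answer: 7.055e-05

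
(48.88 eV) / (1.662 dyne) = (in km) 4.712e-16. Check: 1 eV = 1.6021766e-19 J, so 48.88 eV = 48.88 * 1.6021766e-19 = 7.8314394e-18 J. 1 dyne = 1e-05 N, so 1.662 dyne = 1.662 * 1e-05 = 1.662e-05 N. Combine: 7.8314394e-18 J / 1.662e-05 N = 4.7120574e-13 m. 1 km = 1000 m, so 4.7120574e-13 m = 4.7120574e-13 / 1000 = 4.7120574e-16 km ≈ 4.712e-16 km (4 s.f.).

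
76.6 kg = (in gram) 7.66e+04. Check: 1 gram = 0.001 kg, so 76.6 kg = 76.6 / 0.001 = 76600 gram ≈ 7.66e+04 gram (4 s.f.).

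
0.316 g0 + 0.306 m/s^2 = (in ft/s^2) 1 g0 = 9.80665 m/s^2, so 0.316 g0 = 0.316 * 9.80665 = 3.0989014 m/s^2. 0.306 m/s^2 is already in m/s^2. Sum: 3.0989014 + 0.306 = 3.4049014 m/s^2. 1 ft/s^2 = 0.3048 m/s^2, so 3.4049014 m/s^2 = 3.4049014 / 0.3048 = 11.170936 ft/s^2 ≈ 11.17 ft/s^2 (4 s.f.). Final answer: 11.17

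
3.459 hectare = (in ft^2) 1 hectare = 10000 m^2, so 3.459 hectare = 3.459 * 10000 = 34590 m^2. 1 ft^2 = 0.09290304 m^2, so 34590 m^2 = 34590 / 0.09290304 = 372323.66 ft^2 ≈ 3.723e+05 ft^2 (4 s.f.). Final answer: 3.723e+05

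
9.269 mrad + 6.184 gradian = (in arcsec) 2.195e+04. Check: 1 mrad = 0.001 rad, so 9.269 mrad = 9.269 * 0.001 = 0.009269 rad. 1 gradian = 0.015707963 rad, so 6.184 gradian = 6.184 * 0.015707963 = 0.097138045 rad. Sum: 0.009269 + 0.097138045 = 0.10640704 rad. 1 arcsec = 4.8481368e-06 rad, so 0.10640704 rad = 0.10640704 / 4.8481368e-06 = 21948.028 arcsec ≈ 2.195e+04 arcsec (4 s.f.).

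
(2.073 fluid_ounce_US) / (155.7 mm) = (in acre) 1 fluid_ounce_US = 2.957353e-05 m^3, so 2.073 fluid_ounce_US = 2.073 * 2.957353e-05 = 6.1305927e-05 m^3. 1 mm = 0.001 m, so 155.7 mm = 155.7 * 0.001 = 0.1557 m. Combine: 6.1305927e-05 m^3 / 0.1557 m = 0.00039374391 m^2. 1 acre = 4046.8564 m^2, so 0.00039374391 m^2 = 0.00039374391 / 4046.8564 = 9.7296239e-08 acre ≈ 9.73e-08 acre (4 s.f.). Final answer: 9.73e-08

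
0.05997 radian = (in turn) 0.009545. Check: 0.05997 radian = 0.05997 rad. 1 turn = 6.2831853 rad, so 0.05997 rad = 0.05997 / 6.2831853 = 0.0095445219 turn ≈ 0.009545 turn (4 s.f.).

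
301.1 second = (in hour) 301.1 second = 301.1 s. 1 hour = 3600 s, so 301.1 s = 301.1 / 3600 = 0.083638889 hour ≈ 0.08364 hour (4 s.f.). Final answer: 0.08364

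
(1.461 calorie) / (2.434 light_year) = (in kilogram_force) 1 calorie = 4.184 J, so 1.461 calorie = 1.461 * 4.184 = 6.112824 J. 1 light_year = 9.4607305e+15 m, so 2.434 light_year = 2.434 * 9.4607305e+15 = 2.3027418e+16 m. Combine: 6.112824 J / 2.3027418e+16 m = 2.6545851e-16 N. 1 kilogram_force = 9.80665 N, so 2.6545851e-16 N = 2.6545851e-16 / 9.80665 = 2.7069234e-17 kilogram_force ≈ 2.707e-17 kilogram_force (4 s.f.). Final answer: 2.707e-17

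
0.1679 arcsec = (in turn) 1.296e-07. Check: 1 arcsec = 4.8481368e-06 rad, so 0.1679 arcsec = 0.1679 * 4.8481368e-06 = 8.1400217e-07 rad. 1 turn = 6.2831853 rad, so 8.1400217e-07 rad = 8.1400217e-07 / 6.2831853 = 1.2955247e-07 turn ≈ 1.296e-07 turn (4 s.f.).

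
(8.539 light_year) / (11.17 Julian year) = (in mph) 5.127e+08. Check: 1 light_year = 9.4607305e+15 m, so 8.539 light_year = 8.539 * 9.4607305e+15 = 8.0785178e+16 m. 1 Julian year = 31557600 s, so 11.17 Julian year = 11.17 * 31557600 = 3.5249839e+08 s. Combine: 8.0785178e+16 m / 3.5249839e+08 s = 2.2917885e+08 m/s. 1 mph = 0.44704 m/s, so 2.2917885e+08 m/s = 2.2917885e+08 / 0.44704 = 5.126585e+08 mph ≈ 5.127e+08 mph (4 s.f.).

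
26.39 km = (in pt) 7.481e+07. Check: 1 km = 1000 m, so 26.39 km = 26.39 * 1000 = 26390 m. 1 pt = 0.00035277778 m, so 26390 m = 26390 / 0.00035277778 = 74806299 pt ≈ 7.481e+07 pt (4 s.f.).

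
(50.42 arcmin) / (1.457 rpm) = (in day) 1 arcmin = 0.00029088821 rad, so 50.42 arcmin = 50.42 * 0.00029088821 = 0.014666583 rad. 1 rpm = 0.10471976 rad/s, so 1.457 rpm = 1.457 * 0.10471976 = 0.15257668 rad/s. Combine: 0.014666583 rad / 0.15257668 rad/s = 0.096125982 s. 1 day = 86400 s, so 0.096125982 s = 0.096125982 / 86400 = 1.1125692e-06 day ≈ 1.113e-06 day (4 s.f.). Final answer: 1.113e-06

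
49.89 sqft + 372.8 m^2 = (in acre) 1 sqft = 0.09290304 m^2, so 49.89 sqft = 49.89 * 0.09290304 = 4.6349327 m^2. 372.8 m^2 is already in m^2. Sum: 4.6349327 + 372.8 = 377.43493 m^2. 1 acre = 4046.8564 m^2, so 377.43493 m^2 = 377.43493 / 4046.8564 = 0.093266203 acre ≈ 0.09327 acre (4 s.f.). Final answer: 0.09327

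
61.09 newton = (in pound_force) 61.09 newton = 61.09 N. 1 pound_force = 4.4482216 N, so 61.09 N = 61.09 / 4.4482216 = 13.733578 pound_force ≈ 13.73 pound_force (4 s.f.). Final answer: 13.73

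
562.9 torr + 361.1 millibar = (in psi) 16.12. Check: 1 torr = 133.32237 Pa, so 562.9 torr = 562.9 * 133.32237 = 75047.161 Pa. 1 millibar = 100 Pa, so 361.1 millibar = 361.1 * 100 = 36110 Pa. Sum: 75047.161 + 36110 = 111157.16 Pa. 1 psi = 6894.7573 Pa, so 111157.16 Pa = 111157.16 / 6894.7573 = 16.121983 psi ≈ 16.12 psi (4 s.f.).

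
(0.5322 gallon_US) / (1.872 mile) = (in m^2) 1 gallon_US = 0.0037854118 m^3, so 0.5322 gallon_US = 0.5322 * 0.0037854118 = 0.0020145962 m^3. 1 mile = 1609.344 m, so 1.872 mile = 1.872 * 1609.344 = 3012.692 m. Combine: 0.0020145962 m^3 / 3012.692 m = 6.68703e-07 m^2. Result: 6.68703e-07 m^2 ≈ 6.687e-07 m^2 (4 s.f.). Final answer: 6.687e-07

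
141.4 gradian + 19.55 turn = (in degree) 1 gradian = 0.015707963 rad, so 141.4 gradian = 141.4 * 0.015707963 = 2.221106 rad. 1 turn = 6.2831853 rad, so 19.55 turn = 19.55 * 6.2831853 = 122.83627 rad. Sum: 2.221106 + 122.83627 = 125.05738 rad. 1 degree = 0.017453293 rad, so 125.05738 rad = 125.05738 / 0.017453293 = 7165.26 degree ≈ 7165 degree (4 s.f.). Final answer: 7165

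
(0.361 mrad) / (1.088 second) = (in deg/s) 1 mrad = 0.001 rad, so 0.361 mrad = 0.361 * 0.001 = 0.000361 rad. 1.088 second = 1.088 s. Combine: 0.000361 rad / 1.088 s = 0.00033180147 rad/s. 1 deg/s = 0.017453293 rad/s, so 0.00033180147 rad/s = 0.00033180147 / 0.017453293 = 0.019010824 deg/s ≈ 0.01901 deg/s (4 s.f.). Final answer: 0.01901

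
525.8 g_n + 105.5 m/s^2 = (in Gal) 1 g_n = 9.80665 m/s^2, so 525.8 g_n = 525.8 * 9.80665 = 5156.3366 m/s^2. 105.5 m/s^2 is already in m/s^2. Sum: 5156.3366 + 105.5 = 5261.8366 m/s^2. 1 Gal = 0.01 m/s^2, so 5261.8366 m/s^2 = 5261.8366 / 0.01 = 526183.66 Gal ≈ 5.262e+05 Gal (4 s.f.). Final answer: 5.262e+05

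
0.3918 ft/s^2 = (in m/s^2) 0.1194. Check: 1 ft/s^2 = 0.3048 m/s^2, so 0.3918 ft/s^2 = 0.3918 * 0.3048 = 0.11942064 m/s^2. Result: 0.11942064 m/s^2 ≈ 0.1194 m/s^2 (4 s.f.).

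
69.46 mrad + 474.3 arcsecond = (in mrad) 1 mrad = 0.001 rad, so 69.46 mrad = 69.46 * 0.001 = 0.06946 rad. 1 arcsecond = 4.8481368e-06 rad, so 474.3 arcsecond = 474.3 * 4.8481368e-06 = 0.0022994713 rad. Sum: 0.06946 + 0.0022994713 = 0.071759471 rad. 1 mrad = 0.001 rad, so 0.071759471 rad = 0.071759471 / 0.001 = 71.759471 mrad ≈ 71.76 mrad (4 s.f.). Final answer: 71.76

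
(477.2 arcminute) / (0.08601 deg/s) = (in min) 1.541. Check: 1 arcminute = 0.00029088821 rad, so 477.2 arcminute = 477.2 * 0.00029088821 = 0.13881185 rad. 1 deg/s = 0.017453293 rad/s, so 0.08601 deg/s = 0.08601 * 0.017453293 = 0.0015011577 rad/s. Combine: 0.13881185 rad / 0.0015011577 rad/s = 92.469868 s. 1 min = 60 s, so 92.469868 s = 92.469868 / 60 = 1.5411645 min ≈ 1.541 min (4 s.f.).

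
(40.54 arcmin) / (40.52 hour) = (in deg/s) 4.632e-06. Check: 1 arcmin = 0.00029088821 rad, so 40.54 arcmin = 40.54 * 0.00029088821 = 0.011792608 rad. 1 hour = 3600 s, so 40.52 hour = 40.52 * 3600 = 145872 s. Combine: 0.011792608 rad / 145872 s = 8.0842163e-08 rad/s. 1 deg/s = 0.017453293 rad/s, so 8.0842163e-08 rad/s = 8.0842163e-08 / 0.017453293 = 4.6319147e-06 deg/s ≈ 4.632e-06 deg/s (4 s.f.).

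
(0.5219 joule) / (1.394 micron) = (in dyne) 3.744e+10. Check: 0.5219 joule = 0.5219 J. 1 micron = 1e-06 m, so 1.394 micron = 1.394 * 1e-06 = 1.394e-06 m. Combine: 0.5219 J / 1.394e-06 m = 374390.24 N. 1 dyne = 1e-05 N, so 374390.24 N = 374390.24 / 1e-05 = 3.7439024e+10 dyne ≈ 3.744e+10 dyne (4 s.f.).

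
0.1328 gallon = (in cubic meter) 0.0005027. Check: 1 gallon = 0.0037854118 m^3, so 0.1328 gallon = 0.1328 * 0.0037854118 = 0.00050270268 m^3. 0.00050270268 m^3 = 0.00050270268 cubic meter ≈ 0.0005027 cubic meter (4 s.f.).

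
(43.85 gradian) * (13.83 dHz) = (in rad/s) 0.9526. Check: 1 gradian = 0.015707963 rad, so 43.85 gradian = 43.85 * 0.015707963 = 0.68879419 rad. 1 dHz = 0.1 Hz, so 13.83 dHz = 13.83 * 0.1 = 1.383 Hz. Combine: 0.68879419 rad * 1.383 Hz = 0.95260236 rad/s. Result: 0.95260236 rad/s ≈ 0.9526 rad/s (4 s.f.).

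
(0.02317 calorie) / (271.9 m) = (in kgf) 1 calorie = 4.184 J, so 0.02317 calorie = 0.02317 * 4.184 = 0.09694328 J. 271.9 m is already in m. Combine: 0.09694328 J / 271.9 m = 0.0003565402 N. 1 kgf = 9.80665 N, so 0.0003565402 N = 0.0003565402 / 9.80665 = 3.6356982e-05 kgf ≈ 3.636e-05 kgf (4 s.f.). Final answer: 3.636e-05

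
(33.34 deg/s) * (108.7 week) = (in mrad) 1 deg/s = 0.017453293 rad/s, so 33.34 deg/s = 33.34 * 0.017453293 = 0.58189277 rad/s. 1 week = 604800 s, so 108.7 week = 108.7 * 604800 = 65741760 s. Combine: 0.58189277 rad/s * 65741760 s = 38254655 rad. 1 mrad = 0.001 rad, so 38254655 rad = 38254655 / 0.001 = 3.8254655e+10 mrad ≈ 3.825e+10 mrad (4 s.f.). Final answer: 3.825e+10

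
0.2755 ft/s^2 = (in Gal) 8.397. Check: 1 ft/s^2 = 0.3048 m/s^2, so 0.2755 ft/s^2 = 0.2755 * 0.3048 = 0.0839724 m/s^2. 1 Gal = 0.01 m/s^2, so 0.0839724 m/s^2 = 0.0839724 / 0.01 = 8.39724 Gal ≈ 8.397 Gal (4 s.f.).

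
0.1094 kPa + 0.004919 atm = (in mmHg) 4.559. Check: 1 kPa = 1000 Pa, so 0.1094 kPa = 0.1094 * 1000 = 109.4 Pa. 1 atm = 101325 Pa, so 0.004919 atm = 0.004919 * 101325 = 498.41767 Pa. Sum: 109.4 + 498.41767 = 607.81768 Pa. 1 mmHg = 133.32237 Pa, so 607.81768 Pa = 607.81768 / 133.32237 = 4.5590075 mmHg ≈ 4.559 mmHg (4 s.f.).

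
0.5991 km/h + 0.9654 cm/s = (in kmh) 0.6339. Check: 1 km/h = 0.27777778 m/s, so 0.5991 km/h = 0.5991 * 0.27777778 = 0.16641667 m/s. 1 cm/s = 0.01 m/s, so 0.9654 cm/s = 0.9654 * 0.01 = 0.009654 m/s. Sum: 0.16641667 + 0.009654 = 0.17607067 m/s. 1 kmh = 0.27777778 m/s, so 0.17607067 m/s = 0.17607067 / 0.27777778 = 0.6338544 kmh ≈ 0.6339 kmh (4 s.f.).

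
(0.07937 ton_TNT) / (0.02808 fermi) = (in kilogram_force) 1.206e+24. Check: 1 ton_TNT = 4.184e+09 J, so 0.07937 ton_TNT = 0.07937 * 4.184e+09 = 3.3208408e+08 J. 1 fermi = 1e-15 m, so 0.02808 fermi = 0.02808 * 1e-15 = 2.808e-17 m. Combine: 3.3208408e+08 J / 2.808e-17 m = 1.1826356e+25 N. 1 kilogram_force = 9.80665 N, so 1.1826356e+25 N = 1.1826356e+25 / 9.80665 = 1.2059527e+24 kilogram_force ≈ 1.206e+24 kilogram_force (4 s.f.).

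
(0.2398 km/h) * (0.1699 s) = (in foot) 1 km/h = 0.27777778 m/s, so 0.2398 km/h = 0.2398 * 0.27777778 = 0.066611111 m/s. 0.1699 s is already in s. Combine: 0.066611111 m/s * 0.1699 s = 0.011317228 m. 1 foot = 0.3048 m, so 0.011317228 m = 0.011317228 / 0.3048 = 0.037130012 foot ≈ 0.03713 foot (4 s.f.). Final answer: 0.03713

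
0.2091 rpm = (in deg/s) 1.255. Check: 1 rpm = 0.10471976 rad/s, so 0.2091 rpm = 0.2091 * 0.10471976 = 0.021896901 rad/s. 1 deg/s = 0.017453293 rad/s, so 0.021896901 rad/s = 0.021896901 / 0.017453293 = 1.2546 deg/s ≈ 1.255 deg/s (4 s.f.).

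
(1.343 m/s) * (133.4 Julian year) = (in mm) 5.654e+12. Check: 1.343 m/s is already in m/s. 1 Julian year = 31557600 s, so 133.4 Julian year = 133.4 * 31557600 = 4.2097838e+09 s. Combine: 1.343 m/s * 4.2097838e+09 s = 5.6537397e+09 m. 1 mm = 0.001 m, so 5.6537397e+09 m = 5.6537397e+09 / 0.001 = 5.6537397e+12 mm ≈ 5.654e+12 mm (4 s.f.).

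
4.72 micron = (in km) 1 micron = 1e-06 m, so 4.72 micron = 4.72 * 1e-06 = 4.72e-06 m. 1 km = 1000 m, so 4.72e-06 m = 4.72e-06 / 1000 = 4.72e-09 km. Final answer: 4.72e-09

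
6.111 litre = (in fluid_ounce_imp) 215.1. Check: 1 litre = 0.001 m^3, so 6.111 litre = 6.111 * 0.001 = 0.006111 m^3. 1 fluid_ounce_imp = 2.8413063e-05 m^3, so 0.006111 m^3 = 0.006111 / 2.8413063e-05 = 215.07713 fluid_ounce_imp ≈ 215.1 fluid_ounce_imp (4 s.f.).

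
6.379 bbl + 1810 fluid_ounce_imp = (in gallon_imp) 234.4. Check: 1 bbl = 0.15898729 m^3, so 6.379 bbl = 6.379 * 0.15898729 = 1.01418 m^3. 1 fluid_ounce_imp = 2.8413063e-05 m^3, so 1810 fluid_ounce_imp = 1810 * 2.8413063e-05 = 0.051427643 m^3. Sum: 1.01418 + 0.051427643 = 1.0656076 m^3. 1 gallon_imp = 0.00454609 m^3, so 1.0656076 m^3 = 1.0656076 / 0.00454609 = 234.4009 gallon_imp ≈ 234.4 gallon_imp (4 s.f.).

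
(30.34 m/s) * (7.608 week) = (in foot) 30.34 m/s is already in m/s. 1 week = 604800 s, so 7.608 week = 7.608 * 604800 = 4601318.4 s. Combine: 30.34 m/s * 4601318.4 s = 1.39604e+08 m. 1 foot = 0.3048 m, so 1.39604e+08 m = 1.39604e+08 / 0.3048 = 4.5801837e+08 foot ≈ 4.58e+08 foot (4 s.f.). Final answer: 4.58e+08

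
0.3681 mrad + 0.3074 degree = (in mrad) 5.733. Check: 1 mrad = 0.001 rad, so 0.3681 mrad = 0.3681 * 0.001 = 0.0003681 rad. 1 degree = 0.017453293 rad, so 0.3074 degree = 0.3074 * 0.017453293 = 0.0053651421 rad. Sum: 0.0003681 + 0.0053651421 = 0.0057332421 rad. 1 mrad = 0.001 rad, so 0.0057332421 rad = 0.0057332421 / 0.001 = 5.7332421 mrad ≈ 5.733 mrad (4 s.f.).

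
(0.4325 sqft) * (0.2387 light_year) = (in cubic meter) 9.074e+13. Check: 1 sqft = 0.09290304 m^2, so 0.4325 sqft = 0.4325 * 0.09290304 = 0.040180565 m^2. 1 light_year = 9.4607305e+15 m, so 0.2387 light_year = 0.2387 * 9.4607305e+15 = 2.2582764e+15 m. Combine: 0.040180565 m^2 * 2.2582764e+15 m = 9.073882e+13 m^3. 9.073882e+13 m^3 = 9.073882e+13 cubic meter ≈ 9.074e+13 cubic meter (4 s.f.).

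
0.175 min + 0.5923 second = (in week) 1.834e-05. Check: 1 min = 60 s, so 0.175 min = 0.175 * 60 = 10.5 s. 0.5923 second = 0.5923 s. Sum: 10.5 + 0.5923 = 11.0923 s. 1 week = 604800 s, so 11.0923 s = 11.0923 / 604800 = 1.8340443e-05 week ≈ 1.834e-05 week (4 s.f.).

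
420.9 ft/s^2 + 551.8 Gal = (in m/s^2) 133.8. Check: 1 ft/s^2 = 0.3048 m/s^2, so 420.9 ft/s^2 = 420.9 * 0.3048 = 128.29032 m/s^2. 1 Gal = 0.01 m/s^2, so 551.8 Gal = 551.8 * 0.01 = 5.518 m/s^2. Sum: 128.29032 + 5.518 = 133.80832 m/s^2. Result: 133.80832 m/s^2 ≈ 133.8 m/s^2 (4 s.f.).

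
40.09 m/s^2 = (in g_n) 4.088. Check: 1 g_n = 9.80665 m/s^2, so 40.09 m/s^2 = 40.09 / 9.80665 = 4.0880423 g_n ≈ 4.088 g_n (4 s.f.).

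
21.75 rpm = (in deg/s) 130.5. Check: 1 rpm = 0.10471976 rad/s, so 21.75 rpm = 21.75 * 0.10471976 = 2.2776547 rad/s. 1 deg/s = 0.017453293 rad/s, so 2.2776547 rad/s = 2.2776547 / 0.017453293 = 130.5 deg/s.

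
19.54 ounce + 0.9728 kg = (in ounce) 53.85. Check: 1 ounce = 0.028349523 kg, so 19.54 ounce = 19.54 * 0.028349523 = 0.55394968 kg. 0.9728 kg is already in kg. Sum: 0.55394968 + 0.9728 = 1.5267497 kg. 1 ounce = 0.028349523 kg, so 1.5267497 kg = 1.5267497 / 0.028349523 = 53.85451 ounce ≈ 53.85 ounce (4 s.f.).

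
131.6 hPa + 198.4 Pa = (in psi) 1 hPa = 100 Pa, so 131.6 hPa = 131.6 * 100 = 13160 Pa. 198.4 Pa is already in Pa. Sum: 13160 + 198.4 = 13358.4 Pa. 1 psi = 6894.7573 Pa, so 13358.4 Pa = 13358.4 / 6894.7573 = 1.9374721 psi ≈ 1.937 psi (4 s.f.). Final answer: 1.937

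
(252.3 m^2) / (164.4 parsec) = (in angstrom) 252.3 m^2 is already in m^2. 1 parsec = 3.0856776e+16 m, so 164.4 parsec = 164.4 * 3.0856776e+16 = 5.0728539e+18 m. Combine: 252.3 m^2 / 5.0728539e+18 m = 4.9735317e-17 m. 1 angstrom = 1e-10 m, so 4.9735317e-17 m = 4.9735317e-17 / 1e-10 = 4.9735317e-07 angstrom ≈ 4.974e-07 angstrom (4 s.f.). Final answer: 4.974e-07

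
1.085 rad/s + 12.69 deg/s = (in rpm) 1.085 rad/s is already in rad/s. 1 deg/s = 0.017453293 rad/s, so 12.69 deg/s = 12.69 * 0.017453293 = 0.22148228 rad/s. Sum: 1.085 + 0.22148228 = 1.3064823 rad/s. 1 rpm = 0.10471976 rad/s, so 1.3064823 rad/s = 1.3064823 / 0.10471976 = 12.475987 rpm ≈ 12.48 rpm (4 s.f.). Final answer: 12.48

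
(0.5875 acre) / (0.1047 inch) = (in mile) 555.5. Check: 1 acre = 4046.8564 m^2, so 0.5875 acre = 0.5875 * 4046.8564 = 2377.5281 m^2. 1 inch = 0.0254 m, so 0.1047 inch = 0.1047 * 0.0254 = 0.00265938 m. Combine: 2377.5281 m^2 / 0.00265938 m = 894015.95 m. 1 mile = 1609.344 m, so 894015.95 m = 894015.95 / 1609.344 = 555.51576 mile ≈ 555.5 mile (4 s.f.).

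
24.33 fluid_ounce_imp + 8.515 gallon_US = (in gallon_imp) 7.242. Check: 1 fluid_ounce_imp = 2.8413063e-05 m^3, so 24.33 fluid_ounce_imp = 24.33 * 2.8413063e-05 = 0.00069128981 m^3. 1 gallon_US = 0.0037854118 m^3, so 8.515 gallon_US = 8.515 * 0.0037854118 = 0.032232781 m^3. Sum: 0.00069128981 + 0.032232781 = 0.032924071 m^3. 1 gallon_imp = 0.00454609 m^3, so 0.032924071 m^3 = 0.032924071 / 0.00454609 = 7.2422832 gallon_imp ≈ 7.242 gallon_imp (4 s.f.).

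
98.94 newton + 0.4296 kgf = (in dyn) 1.032e+07. Check: 98.94 newton = 98.94 N. 1 kgf = 9.80665 N, so 0.4296 kgf = 0.4296 * 9.80665 = 4.2129368 N. Sum: 98.94 + 4.2129368 = 103.15294 N. 1 dyn = 1e-05 N, so 103.15294 N = 103.15294 / 1e-05 = 10315294 dyn ≈ 1.032e+07 dyn (4 s.f.).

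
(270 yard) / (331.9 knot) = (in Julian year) 1 yard = 0.9144 m, so 270 yard = 270 * 0.9144 = 246.888 m. 1 knot = 0.51444444 m/s, so 331.9 knot = 331.9 * 0.51444444 = 170.74411 m/s. Combine: 246.888 m / 170.74411 m/s = 1.4459532 s. 1 Julian year = 31557600 s, so 1.4459532 s = 1.4459532 / 31557600 = 4.5819493e-08 Julian year ≈ 4.582e-08 Julian year (4 s.f.). Final answer: 4.582e-08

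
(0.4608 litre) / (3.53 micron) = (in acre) 1 litre = 0.001 m^3, so 0.4608 litre = 0.4608 * 0.001 = 0.0004608 m^3. 1 micron = 1e-06 m, so 3.53 micron = 3.53 * 1e-06 = 3.53e-06 m. Combine: 0.0004608 m^3 / 3.53e-06 m = 130.53824 m^2. 1 acre = 4046.8564 m^2, so 130.53824 m^2 = 130.53824 / 4046.8564 = 0.032256702 acre ≈ 0.03226 acre (4 s.f.). Final answer: 0.03226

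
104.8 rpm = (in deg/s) 628.8. Check: 1 rpm = 0.10471976 rad/s, so 104.8 rpm = 104.8 * 0.10471976 = 10.97463 rad/s. 1 deg/s = 0.017453293 rad/s, so 10.97463 rad/s = 10.97463 / 0.017453293 = 628.8 deg/s.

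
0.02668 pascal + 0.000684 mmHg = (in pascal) 0.02668 pascal = 0.02668 Pa. 1 mmHg = 133.32237 Pa, so 0.000684 mmHg = 0.000684 * 133.32237 = 0.0911925 Pa. Sum: 0.02668 + 0.0911925 = 0.1178725 Pa. 0.1178725 Pa = 0.1178725 pascal ≈ 0.1179 pascal (4 s.f.). Final answer: 0.1179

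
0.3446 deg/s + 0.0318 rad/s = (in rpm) 1 deg/s = 0.017453293 rad/s, so 0.3446 deg/s = 0.3446 * 0.017453293 = 0.0060144046 rad/s. 0.0318 rad/s is already in rad/s. Sum: 0.0060144046 + 0.0318 = 0.037814405 rad/s. 1 rpm = 0.10471976 rad/s, so 0.037814405 rad/s = 0.037814405 / 0.10471976 = 0.36110096 rpm ≈ 0.3611 rpm (4 s.f.). Final answer: 0.3611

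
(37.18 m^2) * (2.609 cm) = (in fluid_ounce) 37.18 m^2 is already in m^2. 1 cm = 0.01 m, so 2.609 cm = 2.609 * 0.01 = 0.02609 m. Combine: 37.18 m^2 * 0.02609 m = 0.9700262 m^3. 1 fluid_ounce = 2.957353e-05 m^3, so 0.9700262 m^3 = 0.9700262 / 2.957353e-05 = 32800.488 fluid_ounce ≈ 3.28e+04 fluid_ounce (4 s.f.). Final answer: 3.28e+04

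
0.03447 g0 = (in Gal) 33.8. Check: 1 g0 = 9.80665 m/s^2, so 0.03447 g0 = 0.03447 * 9.80665 = 0.33803523 m/s^2. 1 Gal = 0.01 m/s^2, so 0.33803523 m/s^2 = 0.33803523 / 0.01 = 33.803523 Gal ≈ 33.8 Gal (4 s.f.).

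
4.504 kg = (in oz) 1 oz = 0.028349523 kg, so 4.504 kg = 4.504 / 0.028349523 = 158.87392 oz ≈ 158.9 oz (4 s.f.). Final answer: 158.9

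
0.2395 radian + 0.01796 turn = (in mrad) 0.2395 radian = 0.2395 rad. 1 turn = 6.2831853 rad, so 0.01796 turn = 0.01796 * 6.2831853 = 0.11284601 rad. Sum: 0.2395 + 0.11284601 = 0.35234601 rad. 1 mrad = 0.001 rad, so 0.35234601 rad = 0.35234601 / 0.001 = 352.34601 mrad ≈ 352.3 mrad (4 s.f.). Final answer: 352.3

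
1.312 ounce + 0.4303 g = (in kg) 1 ounce = 0.028349523 kg, so 1.312 ounce = 1.312 * 0.028349523 = 0.037194574 kg. 1 g = 0.001 kg, so 0.4303 g = 0.4303 * 0.001 = 0.0004303 kg. Sum: 0.037194574 + 0.0004303 = 0.037624874 kg. Result: 0.037624874 kg ≈ 0.03762 kg (4 s.f.). Final answer: 0.03762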